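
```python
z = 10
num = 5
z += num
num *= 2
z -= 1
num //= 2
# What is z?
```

Trace:
`z = 10` → z = 10
`num = 5` → num = 5
`z += num` → z = 15
`num *= 2` → num = 10
`z -= 1` → z = 14
`num //= 2` → num = 5
So z = 14

Answer: 14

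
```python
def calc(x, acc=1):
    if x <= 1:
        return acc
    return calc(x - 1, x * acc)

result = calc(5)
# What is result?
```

Accumulator trace (n, acc): (5, 1) -> (4, 5) -> (3, 20) -> (2, 60) -> (1, 120) -> return 120

Answer: 120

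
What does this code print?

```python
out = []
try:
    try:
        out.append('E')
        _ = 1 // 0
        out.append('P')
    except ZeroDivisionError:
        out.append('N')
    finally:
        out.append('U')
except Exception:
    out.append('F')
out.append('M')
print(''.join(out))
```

Execution trace: 'E' (inner try body) → 'N' (inner except ZeroDivisionError) → 'U' (inner finally) → 'M' (after the try/except). Output: ENUM

Answer: ENUM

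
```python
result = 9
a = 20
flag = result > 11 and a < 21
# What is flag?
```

Trace:
`result = 9` → result = 9
`a = 20` → a = 20
`flag = result > 11 and a < 21` → flag = False
So flag = False

Answer: False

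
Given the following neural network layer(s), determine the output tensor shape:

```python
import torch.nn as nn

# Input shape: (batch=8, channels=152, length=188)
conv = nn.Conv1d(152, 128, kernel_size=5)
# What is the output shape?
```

Input: (8, 152, 188) -> Output: (8, 128, 184)

Answer: (8, 128, 184)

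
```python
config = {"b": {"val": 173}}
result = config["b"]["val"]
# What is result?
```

Trace:
`config = {"b": {"val": 173}}` → config = {'b': {'val': 173}}
`result = config["b"]["val"]` → result = 173
So result = 173

Answer: 173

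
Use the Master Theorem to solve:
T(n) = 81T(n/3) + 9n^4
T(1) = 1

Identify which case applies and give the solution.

a=81, b=3, f(n)=9n^4. log_3(81) = 4. Since c=4 = 4, Case 2 applies: T(n) = Θ(n^log_b(a) · log n) = O(n^4 log n).

Answer: O(n^4 log n) - Case 2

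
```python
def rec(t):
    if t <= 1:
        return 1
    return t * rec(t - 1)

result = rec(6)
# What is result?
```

rec(6) = 6 * 5 * 4 * 3 * 2 * 1 = 720

Answer: 720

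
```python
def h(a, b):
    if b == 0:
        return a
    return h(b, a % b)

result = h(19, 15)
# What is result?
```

h(19, 15) -> h(15, 4) -> h(4, 3) -> h(3, 1) -> h(1, 0) -> 1

Answer: 1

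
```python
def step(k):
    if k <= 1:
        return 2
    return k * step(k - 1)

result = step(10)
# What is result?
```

step(10) = 10 * 9 * 8 * 7 * 6 * 5 * 4 * 3 * 2 * 2 = 7257600

Answer: 7257600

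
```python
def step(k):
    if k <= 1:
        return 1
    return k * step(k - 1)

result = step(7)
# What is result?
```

step(7) = 7 * 6 * 5 * 4 * 3 * 2 * 1 = 5040

Answer: 5040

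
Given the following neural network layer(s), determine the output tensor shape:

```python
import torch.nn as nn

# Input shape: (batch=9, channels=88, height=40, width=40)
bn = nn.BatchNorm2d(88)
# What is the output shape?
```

Input: (9, 88, 40, 40) -> Output: (9, 88, 40, 40)

Answer: (9, 88, 40, 40)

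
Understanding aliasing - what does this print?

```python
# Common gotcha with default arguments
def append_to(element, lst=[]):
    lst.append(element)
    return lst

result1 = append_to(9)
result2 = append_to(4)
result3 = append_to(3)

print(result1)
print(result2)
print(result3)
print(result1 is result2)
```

Key concept: mutable default argument gotcha.
Step by step:
`result1 = append_to(9)` → result1 = [9]
`result2 = append_to(4)` → result1 = [9, 4] (same object as result2); result2 = [9, 4] (same object as result1)
`result3 = append_to(3)` → result1 = [9, 4, 3] (same object as result2, result3); result2 = [9, 4, 3] (same object as result1, result3); result3 = [9, 4, 3] (same object as result1, result2)
`print(result1)` → prints [9, 4, 3]
`print(result2)` → prints [9, 4, 3]
`print(result3)` → prints [9, 4, 3]
`print(result1 is result2)` → prints True

Answer:
[9, 4, 3]
[9, 4, 3]
[9, 4, 3]
True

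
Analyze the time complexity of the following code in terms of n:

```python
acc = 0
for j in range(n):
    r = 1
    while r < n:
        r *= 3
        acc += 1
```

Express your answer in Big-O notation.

Each loop level contributes: n × log n. Multiplying the contributions gives O(n log n).

Answer: O(n log n)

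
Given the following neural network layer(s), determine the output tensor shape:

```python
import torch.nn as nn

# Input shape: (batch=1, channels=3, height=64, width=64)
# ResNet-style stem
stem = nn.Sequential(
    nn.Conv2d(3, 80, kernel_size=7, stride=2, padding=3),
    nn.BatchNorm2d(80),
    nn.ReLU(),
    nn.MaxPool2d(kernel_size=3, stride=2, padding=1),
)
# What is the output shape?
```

Input: (1, 3, 64, 64) -> after Conv2d 7x7 stride=2: (1, 80, 32, 32) -> Output: (1, 80, 16, 16)

Answer: (1, 80, 16, 16)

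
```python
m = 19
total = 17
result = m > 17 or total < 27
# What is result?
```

Trace:
`m = 19` → m = 19
`total = 17` → total = 17
`result = m > 17 or total < 27` → result = True
So result = True

Answer: True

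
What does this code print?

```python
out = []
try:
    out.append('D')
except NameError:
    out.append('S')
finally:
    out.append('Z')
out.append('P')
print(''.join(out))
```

Execution trace: 'D' (try body, no exception) → 'Z' (finally) → 'P' (after the try/except). Output: DZP

Answer: DZP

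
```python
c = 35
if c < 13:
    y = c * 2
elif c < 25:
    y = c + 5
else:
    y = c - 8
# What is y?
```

Trace:
`c = 35` → c = 35
`if c < 13: ...` → c < 13 is False, c < 25 is False, take else branch → y = 27
So y = 27

Answer: 27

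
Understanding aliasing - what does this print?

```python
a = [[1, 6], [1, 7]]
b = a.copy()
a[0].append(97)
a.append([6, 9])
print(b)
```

Key concept: shallow copy with nested lists.
Step by step:
`a = [[1, 6], [1, 7]]` → a = [[1, 6], [1, 7]]
`b = a.copy()` → b = [[1, 6], [1, 7]]
`a[0].append(97)` → a = [[1, 6, 97], [1, 7]]; b = [[1, 6, 97], [1, 7]]
`a.append([6, 9])` → a = [[1, 6, 97], [1, 7], [6, 9]]
`print(b)` → prints [[1, 6, 97], [1, 7]]

Answer: [[1, 6, 97], [1, 7]]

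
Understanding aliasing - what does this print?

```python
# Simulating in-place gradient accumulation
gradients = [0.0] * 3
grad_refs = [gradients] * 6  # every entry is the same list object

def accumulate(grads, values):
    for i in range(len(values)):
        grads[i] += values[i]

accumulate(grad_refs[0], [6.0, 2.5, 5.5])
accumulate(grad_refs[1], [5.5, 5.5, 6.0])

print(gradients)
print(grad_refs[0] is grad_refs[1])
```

Key concept: gradient accumulation aliasing.
Step by step:
`gradients = [0.0] * 3` → gradients = [0.0, 0.0, 0.0]
`grad_refs = [gradients] * 6` → grad_refs = [[0.0, 0.0, 0.0], [0.0, 0.0, 0.0], [0.0, 0.0, 0.0], [0.0, 0.0, 0.0], [0.0, 0.0, 0.0], [0.0, 0.0, 0.0]]
`accumulate(grad_refs[0], [6.0, 2.5, 5.5])` → gradients = [6.0, 2.5, 5.5]; grad_refs = [[6.0, 2.5, 5.5], [6.0, 2.5, 5.5], [6.0, 2.5, 5.5], [6.0, 2.5, 5.5], [6.0, 2.5, 5.5], [6.0, 2.5, 5.5]]
`accumulate(grad_refs[1], [5.5, 5.5, 6.0])` → gradients = [11.5, 8.0, 11.5]; grad_refs = [[11.5, 8.0, 11.5], [11.5, 8.0, 11.5], [11.5, 8.0, 11.5], [11.5, 8.0, 11.5], [11.5, 8.0, 11.5], [11.5, 8.0, 11.5]]
`print(gradients)` → prints [11.5, 8.0, 11.5]
`print(grad_refs[0] is grad_refs[1])` → prints True

Answer:
[11.5, 8.0, 11.5]
True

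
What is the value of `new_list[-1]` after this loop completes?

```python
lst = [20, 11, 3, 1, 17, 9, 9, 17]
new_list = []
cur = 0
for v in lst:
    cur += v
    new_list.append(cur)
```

Cumulative sum ends at 87
`new_list` takes the values: [] → [20] → [20, 31] → [20, 31, 34] → [20, 31, 34, 35] → [20, 31, 34, 35, 52] → [20, 31, 34, 35, 52, 61] → [20, 31, 34, 35, 52, 61, 70] → [20, 31, 34, 35, 52, 61, 70, 87]
So `new_list[-1]` = 87

Answer: 87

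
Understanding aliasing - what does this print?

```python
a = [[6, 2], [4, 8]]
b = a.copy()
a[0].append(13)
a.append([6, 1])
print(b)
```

Key concept: shallow copy with nested lists.
Step by step:
`a = [[6, 2], [4, 8]]` → a = [[6, 2], [4, 8]]
`b = a.copy()` → b = [[6, 2], [4, 8]]
`a[0].append(13)` → a = [[6, 2, 13], [4, 8]]; b = [[6, 2, 13], [4, 8]]
`a.append([6, 1])` → a = [[6, 2, 13], [4, 8], [6, 1]]
`print(b)` → prints [[6, 2, 13], [4, 8]]

Answer: [[6, 2, 13], [4, 8]]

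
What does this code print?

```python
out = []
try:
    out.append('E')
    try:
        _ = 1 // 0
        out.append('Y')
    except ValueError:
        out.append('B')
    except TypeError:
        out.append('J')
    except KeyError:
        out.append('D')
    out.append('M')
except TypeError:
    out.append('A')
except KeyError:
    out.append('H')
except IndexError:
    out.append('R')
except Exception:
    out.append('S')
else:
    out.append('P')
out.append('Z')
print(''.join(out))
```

Execution trace: 'E' (try body) → 'S' (except Exception) → 'Z' (after the try/except). Output: ESZ

Answer: ESZ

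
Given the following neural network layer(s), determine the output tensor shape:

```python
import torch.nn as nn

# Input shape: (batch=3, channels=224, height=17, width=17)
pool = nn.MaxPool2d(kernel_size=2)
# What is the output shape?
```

Input: (3, 224, 17, 17) -> Output: (3, 224, 8, 8)

Answer: (3, 224, 8, 8)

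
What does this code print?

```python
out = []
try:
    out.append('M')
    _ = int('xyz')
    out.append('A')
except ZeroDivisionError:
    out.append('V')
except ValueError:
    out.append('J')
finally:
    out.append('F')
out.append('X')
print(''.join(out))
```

Execution trace: 'M' (try body) → 'J' (except ValueError) → 'F' (finally) → 'X' (after the try/except). Output: MJFX

Answer: MJFX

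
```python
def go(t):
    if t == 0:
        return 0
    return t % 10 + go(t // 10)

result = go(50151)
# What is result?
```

Sum of digits of 50151: 1 + 5 + 1 + 0 + 5 = 12

Answer: 12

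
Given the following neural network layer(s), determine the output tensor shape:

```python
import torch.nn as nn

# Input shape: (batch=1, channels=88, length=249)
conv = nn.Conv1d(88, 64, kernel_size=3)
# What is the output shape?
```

Input: (1, 88, 249) -> Output: (1, 64, 247)

Answer: (1, 64, 247)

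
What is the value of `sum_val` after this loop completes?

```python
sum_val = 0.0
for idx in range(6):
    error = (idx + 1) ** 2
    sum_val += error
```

Sum of squared losses 1² + 2² + ... + 6²
`sum_val` takes the values: 0.0 → 1.0 → 5.0 → 14.0 → 30.0 → 55.0 → 91.0

Answer: 91.0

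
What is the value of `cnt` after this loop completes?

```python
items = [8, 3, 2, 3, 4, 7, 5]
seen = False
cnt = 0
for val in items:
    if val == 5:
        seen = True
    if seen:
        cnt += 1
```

Count elements after first 5 in [8, 3, 2, 3, 4, 7, 5]
`cnt` takes the values: 0 → 1

Answer: 1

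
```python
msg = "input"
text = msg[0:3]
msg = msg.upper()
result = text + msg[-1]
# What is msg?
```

Trace:
`msg = "input"` → msg = 'input'
`text = msg[0:3]` → text = 'inp'
`msg = msg.upper()` → msg = 'INPUT'
`result = text + msg[-1]` → result = 'inpT'
So msg = 'INPUT'

Answer: 'INPUT'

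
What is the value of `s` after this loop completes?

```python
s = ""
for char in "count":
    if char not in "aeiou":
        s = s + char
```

Remove vowels from 'count'
`s` takes the values: "" → "c" → "cn" → "cnt"

Answer: "cnt"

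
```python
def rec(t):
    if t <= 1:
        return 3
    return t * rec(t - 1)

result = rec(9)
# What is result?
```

rec(9) = 9 * 8 * 7 * 6 * 5 * 4 * 3 * 2 * 3 = 1088640

Answer: 1088640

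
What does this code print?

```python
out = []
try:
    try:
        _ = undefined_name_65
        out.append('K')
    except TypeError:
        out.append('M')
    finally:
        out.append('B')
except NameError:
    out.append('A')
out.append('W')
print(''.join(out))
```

Execution trace: 'B' (finally) → 'A' (outer except NameError) → 'W' (after the try/except). Output: BAW

Answer: BAW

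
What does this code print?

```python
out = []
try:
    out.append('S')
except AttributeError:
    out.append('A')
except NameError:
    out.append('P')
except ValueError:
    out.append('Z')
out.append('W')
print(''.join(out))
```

Execution trace: 'S' (try body, no exception) → 'W' (after the try/except). Output: SW

Answer: SW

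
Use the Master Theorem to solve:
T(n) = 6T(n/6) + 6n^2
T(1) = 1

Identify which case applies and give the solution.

a=6, b=6, f(n)=6n^2. log_6(6) = 1. Since c=2 > 1 and the regularity condition holds (6(n/6)^2 = (6/6^2)n^2 with 6/6^2 < 1), Case 3 applies: T(n) = Θ(f(n)) = O(n^2).

Answer: O(n^2) - Case 3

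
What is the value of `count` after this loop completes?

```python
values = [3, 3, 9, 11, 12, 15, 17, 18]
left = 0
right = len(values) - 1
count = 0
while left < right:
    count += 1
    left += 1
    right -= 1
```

Iterations until pointers meet (list length 8)
`count` takes the values: 0 → 1 → 2 → 3 → 4

Answer: 4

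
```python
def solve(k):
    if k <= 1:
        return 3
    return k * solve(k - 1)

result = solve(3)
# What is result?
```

solve(3) = 3 * 2 * 3 = 18

Answer: 18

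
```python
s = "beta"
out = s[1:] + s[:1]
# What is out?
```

Trace:
`s = "beta"` → s = 'beta'
`out = s[1:] + s[:1]` → out = 'etab'
So out = 'etab'

Answer: 'etab'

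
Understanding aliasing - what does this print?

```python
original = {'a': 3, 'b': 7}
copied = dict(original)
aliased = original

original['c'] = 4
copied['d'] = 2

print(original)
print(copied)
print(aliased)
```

Key concept: dict() creates copy, assignment creates alias.
Step by step:
`original = {'a': 3, 'b': 7}` → original = {'a': 3, 'b': 7}
`copied = dict(original)` → copied = {'a': 3, 'b': 7}
`aliased = original` → aliased = {'a': 3, 'b': 7} (same object as original)
`original['c'] = 4` → original = {'a': 3, 'b': 7, 'c': 4} (same object as aliased); aliased = {'a': 3, 'b': 7, 'c': 4} (same object as original)
`copied['d'] = 2` → copied = {'a': 3, 'b': 7, 'd': 2}
`print(original)` → prints {'a': 3, 'b': 7, 'c': 4}
`print(copied)` → prints {'a': 3, 'b': 7, 'd': 2}
`print(aliased)` → prints {'a': 3, 'b': 7, 'c': 4}

Answer:
{'a': 3, 'b': 7, 'c': 4}
{'a': 3, 'b': 7, 'd': 2}
{'a': 3, 'b': 7, 'c': 4}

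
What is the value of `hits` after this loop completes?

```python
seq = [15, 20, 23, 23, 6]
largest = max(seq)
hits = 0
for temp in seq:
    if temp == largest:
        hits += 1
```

Count of max value 23 in [15, 20, 23, 23, 6]
`hits` takes the values: 0 → 1 → 2

Answer: 2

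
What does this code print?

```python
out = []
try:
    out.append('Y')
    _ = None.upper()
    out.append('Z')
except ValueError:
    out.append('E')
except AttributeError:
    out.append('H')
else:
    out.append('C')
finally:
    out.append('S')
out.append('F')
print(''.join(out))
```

Execution trace: 'Y' (try body) → 'H' (except AttributeError) → 'S' (finally) → 'F' (after the try/except). Output: YHSF

Answer: YHSF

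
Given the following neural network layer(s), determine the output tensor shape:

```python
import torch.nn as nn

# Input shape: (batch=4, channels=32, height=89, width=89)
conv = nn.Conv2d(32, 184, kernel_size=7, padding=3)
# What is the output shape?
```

Input: (4, 32, 89, 89) -> Output: (4, 184, 89, 89)

Answer: (4, 184, 89, 89)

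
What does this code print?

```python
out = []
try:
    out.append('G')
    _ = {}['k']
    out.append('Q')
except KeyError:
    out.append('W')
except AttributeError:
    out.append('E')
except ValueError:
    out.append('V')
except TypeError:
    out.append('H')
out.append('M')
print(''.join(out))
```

Execution trace: 'G' (try body) → 'W' (except KeyError) → 'M' (after the try/except). Output: GWM

Answer: GWM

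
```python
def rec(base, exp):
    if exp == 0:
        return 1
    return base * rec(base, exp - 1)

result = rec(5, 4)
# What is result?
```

rec(5, 4) = 5 * 5 * 5 * 5 = 625

Answer: 625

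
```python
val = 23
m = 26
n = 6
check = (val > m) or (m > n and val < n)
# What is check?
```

Trace:
`val = 23` → val = 23
`m = 26` → m = 26
`n = 6` → n = 6
`check = (val > m) or (m > n and val < n)` → check = False
So check = False

Answer: False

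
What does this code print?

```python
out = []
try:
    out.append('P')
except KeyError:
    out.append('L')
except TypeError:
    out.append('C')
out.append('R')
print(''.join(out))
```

Execution trace: 'P' (try body, no exception) → 'R' (after the try/except). Output: PR

Answer: PR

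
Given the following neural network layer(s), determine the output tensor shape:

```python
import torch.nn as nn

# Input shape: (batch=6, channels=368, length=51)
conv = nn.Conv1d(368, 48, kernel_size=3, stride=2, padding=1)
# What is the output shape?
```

Input: (6, 368, 51) -> Output: (6, 48, 26)

Answer: (6, 48, 26)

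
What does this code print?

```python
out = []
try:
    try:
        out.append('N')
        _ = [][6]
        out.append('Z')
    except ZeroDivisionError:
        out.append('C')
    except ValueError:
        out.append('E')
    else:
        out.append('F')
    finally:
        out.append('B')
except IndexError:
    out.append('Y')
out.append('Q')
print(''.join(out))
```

Execution trace: 'N' (try body) → 'B' (finally) → 'Y' (outer except IndexError) → 'Q' (after the try/except). Output: NBYQ

Answer: NBYQ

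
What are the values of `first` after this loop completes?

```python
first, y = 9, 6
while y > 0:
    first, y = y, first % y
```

GCD of 9 and 6
`first` takes the values: 9 → 6 → 3

Answer: 3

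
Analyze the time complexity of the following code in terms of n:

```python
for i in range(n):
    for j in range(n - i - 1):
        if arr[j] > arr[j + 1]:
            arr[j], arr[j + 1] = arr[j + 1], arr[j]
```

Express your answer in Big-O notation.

This is Bubble sort. Time complexity: O(n²).

Answer: O(n²)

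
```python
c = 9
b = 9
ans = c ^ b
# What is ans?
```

Trace:
`c = 9` → c = 9
`b = 9` → b = 9
`ans = c ^ b` → ans = 0
So ans = 0

Answer: 0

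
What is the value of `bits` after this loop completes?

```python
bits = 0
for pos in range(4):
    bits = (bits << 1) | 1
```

Build 4 consecutive 1-bits: 0b1111
`bits` takes the values: 0 → 1 → 3 → 7 → 15

Answer: 15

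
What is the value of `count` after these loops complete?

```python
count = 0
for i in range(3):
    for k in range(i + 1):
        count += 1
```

Triangle: 1 + 2 + ... + 3
`count` takes the values: 0 → 1 → 2 → 3 → 4 → 5 → 6

Answer: 6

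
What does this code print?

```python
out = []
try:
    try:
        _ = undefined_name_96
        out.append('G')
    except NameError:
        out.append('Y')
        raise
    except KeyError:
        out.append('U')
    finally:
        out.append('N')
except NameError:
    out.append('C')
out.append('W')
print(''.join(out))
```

Execution trace: 'Y' (inner except NameError) → 'N' (inner finally) → 'C' (outer except NameError) → 'W' (after the try/except). Output: YNCW

Answer: YNCW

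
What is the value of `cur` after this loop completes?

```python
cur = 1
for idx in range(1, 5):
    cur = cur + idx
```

Start at 1, add 1 through 4
`cur` takes the values: 1 → 2 → 4 → 7 → 11

Answer: 11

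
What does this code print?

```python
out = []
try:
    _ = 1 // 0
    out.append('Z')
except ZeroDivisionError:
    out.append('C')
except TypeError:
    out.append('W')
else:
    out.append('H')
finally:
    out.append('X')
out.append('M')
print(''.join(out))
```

Execution trace: 'C' (except ZeroDivisionError) → 'X' (finally) → 'M' (after the try/except). Output: CXM

Answer: CXM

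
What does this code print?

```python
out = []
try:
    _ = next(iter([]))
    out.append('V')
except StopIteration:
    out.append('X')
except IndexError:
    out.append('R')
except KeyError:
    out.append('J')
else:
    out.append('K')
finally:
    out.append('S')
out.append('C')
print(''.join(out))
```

Execution trace: 'X' (except StopIteration) → 'S' (finally) → 'C' (after the try/except). Output: XSC

Answer: XSC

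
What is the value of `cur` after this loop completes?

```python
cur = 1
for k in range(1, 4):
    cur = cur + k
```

Start at 1, add 1 through 3
`cur` takes the values: 1 → 2 → 4 → 7

Answer: 7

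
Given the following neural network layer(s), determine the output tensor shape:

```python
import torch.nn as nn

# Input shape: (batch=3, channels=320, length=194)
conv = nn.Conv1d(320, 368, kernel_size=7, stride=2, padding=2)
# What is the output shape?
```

Input: (3, 320, 194) -> Output: (3, 368, 96)

Answer: (3, 368, 96)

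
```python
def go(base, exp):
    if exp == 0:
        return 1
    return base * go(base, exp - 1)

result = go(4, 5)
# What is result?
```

go(4, 5) = 4 * 4 * 4 * 4 * 4 = 1024

Answer: 1024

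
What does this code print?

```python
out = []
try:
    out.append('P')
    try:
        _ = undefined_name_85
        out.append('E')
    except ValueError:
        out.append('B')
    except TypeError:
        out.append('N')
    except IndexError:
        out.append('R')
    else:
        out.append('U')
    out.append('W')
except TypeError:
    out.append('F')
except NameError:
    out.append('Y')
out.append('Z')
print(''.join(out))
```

Execution trace: 'P' (try body) → 'Y' (except NameError) → 'Z' (after the try/except). Output: PYZ

Answer: PYZ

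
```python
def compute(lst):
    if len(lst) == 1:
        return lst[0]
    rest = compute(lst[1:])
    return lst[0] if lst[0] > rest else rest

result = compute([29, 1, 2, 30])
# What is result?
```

Recursive max over [29, 1, 2, 30] = 30

Answer: 30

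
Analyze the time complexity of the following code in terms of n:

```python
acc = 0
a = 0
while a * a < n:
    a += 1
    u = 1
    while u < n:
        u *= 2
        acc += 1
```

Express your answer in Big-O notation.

Each loop level contributes: √n × log n. Multiplying the contributions gives O(√n log n).

Answer: O(√n log n)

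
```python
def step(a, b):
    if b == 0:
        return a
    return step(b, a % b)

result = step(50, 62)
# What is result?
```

step(50, 62) -> step(62, 50) -> step(50, 12) -> step(12, 2) -> step(2, 0) -> 2

Answer: 2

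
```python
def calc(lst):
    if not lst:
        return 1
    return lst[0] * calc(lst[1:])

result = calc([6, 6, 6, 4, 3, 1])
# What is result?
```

Product over [6, 6, 6, 4, 3, 1] = 6 * 6 * 6 * 4 * 3 * 1 = 2592

Answer: 2592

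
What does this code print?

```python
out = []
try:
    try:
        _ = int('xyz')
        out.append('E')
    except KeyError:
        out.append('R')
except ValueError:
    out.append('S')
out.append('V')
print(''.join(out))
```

Execution trace: 'S' (outer except ValueError) → 'V' (after the try/except). Output: SV

Answer: SV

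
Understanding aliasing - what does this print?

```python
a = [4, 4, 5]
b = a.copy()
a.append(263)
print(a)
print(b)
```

Key concept: list.copy() creates independent copy.
Step by step:
`a = [4, 4, 5]` → a = [4, 4, 5]
`b = a.copy()` → b = [4, 4, 5]
`a.append(263)` → a = [4, 4, 5, 263]
`print(a)` → prints [4, 4, 5, 263]
`print(b)` → prints [4, 4, 5]

Answer:
[4, 4, 5, 263]
[4, 4, 5]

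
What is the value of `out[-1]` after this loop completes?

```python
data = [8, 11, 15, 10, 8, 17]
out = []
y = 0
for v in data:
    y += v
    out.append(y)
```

Cumulative sum ends at 69
`out` takes the values: [] → [8] → [8, 19] → [8, 19, 34] → [8, 19, 34, 44] → [8, 19, 34, 44, 52] → [8, 19, 34, 44, 52, 69]
So `out[-1]` = 69

Answer: 69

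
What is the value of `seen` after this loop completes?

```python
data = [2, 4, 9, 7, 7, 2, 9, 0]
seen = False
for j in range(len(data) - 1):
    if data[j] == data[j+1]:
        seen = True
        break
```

Check consecutive duplicates in [2, 4, 9, 7, 7, 2, 9, 0]
`seen` takes the values: False → True

Answer: True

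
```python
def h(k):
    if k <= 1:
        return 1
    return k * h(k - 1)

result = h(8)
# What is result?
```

h(8) = 8 * 7 * 6 * 5 * 4 * 3 * 2 * 1 = 40320

Answer: 40320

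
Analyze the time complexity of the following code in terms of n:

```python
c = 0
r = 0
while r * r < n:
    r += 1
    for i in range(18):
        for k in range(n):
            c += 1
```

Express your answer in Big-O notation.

Each loop level contributes: √n × 1 × n. Multiplying the contributions gives O(n√n).

Answer: O(n√n)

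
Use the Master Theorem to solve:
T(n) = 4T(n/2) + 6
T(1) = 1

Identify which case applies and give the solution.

a=4, b=2, f(n)=6. log_2(4) = 2. Since c=0 < 2, Case 1 applies: T(n) = Θ(n^log_b(a)) = O(n^2).

Answer: O(n^2) - Case 1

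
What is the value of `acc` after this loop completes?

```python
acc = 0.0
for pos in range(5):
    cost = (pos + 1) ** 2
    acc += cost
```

Sum of squared losses 1² + 2² + ... + 5²
`acc` takes the values: 0.0 → 1.0 → 5.0 → 14.0 → 30.0 → 55.0

Answer: 55.0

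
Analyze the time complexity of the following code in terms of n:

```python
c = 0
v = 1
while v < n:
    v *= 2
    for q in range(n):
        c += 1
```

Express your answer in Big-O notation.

Each loop level contributes: log n × n. Multiplying the contributions gives O(n log n).

Answer: O(n log n)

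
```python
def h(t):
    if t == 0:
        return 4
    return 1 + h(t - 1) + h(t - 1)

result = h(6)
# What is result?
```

h(t) = 1 + 2·h(t-1), h(0)=4. Closed form: (4+1)·2^6 - 1 = 319.

Answer: 319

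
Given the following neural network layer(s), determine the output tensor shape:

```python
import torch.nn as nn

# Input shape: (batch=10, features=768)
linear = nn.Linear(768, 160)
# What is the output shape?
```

Input: (10, 768) -> Output: (10, 160)

Answer: (10, 160)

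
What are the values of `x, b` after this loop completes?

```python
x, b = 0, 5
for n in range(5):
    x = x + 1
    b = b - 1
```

x goes 0→5, b goes 5→0
`x, b` takes the values: (0, 5) → (1, 5) → (1, 4) → (2, 4) → (2, 3) → (3, 3) → (3, 2) → (4, 2) → (4, 1) → (5, 1) → (5, 0)

Answer: 5, 0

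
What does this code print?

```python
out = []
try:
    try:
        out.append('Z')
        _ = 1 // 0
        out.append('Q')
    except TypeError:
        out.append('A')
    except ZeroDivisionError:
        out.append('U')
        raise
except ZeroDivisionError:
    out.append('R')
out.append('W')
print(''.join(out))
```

Execution trace: 'Z' (inner try body) → 'U' (inner except ZeroDivisionError) → 'R' (outer except ZeroDivisionError) → 'W' (after the try/except). Output: ZURW

Answer: ZURW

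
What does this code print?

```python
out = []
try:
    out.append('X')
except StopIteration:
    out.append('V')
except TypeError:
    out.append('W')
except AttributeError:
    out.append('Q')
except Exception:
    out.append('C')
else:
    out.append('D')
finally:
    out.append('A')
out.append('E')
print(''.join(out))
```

Execution trace: 'X' (try body, no exception) → 'D' (else) → 'A' (finally) → 'E' (after the try/except). Output: XDAE

Answer: XDAE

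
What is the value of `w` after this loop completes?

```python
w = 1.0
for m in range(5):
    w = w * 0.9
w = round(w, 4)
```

Exponential decay: 1.0 * 0.9^5
`w` takes the values: 1.0 → 0.9 → 0.81 → 0.729 → 0.6561 → 0.59049 → 0.5905

Answer: 0.5905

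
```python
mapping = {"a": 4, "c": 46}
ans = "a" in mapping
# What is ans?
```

Trace:
`mapping = {"a": 4, "c": 46}` → mapping = {'a': 4, 'c': 46}
`ans = "a" in mapping` → ans = True
So ans = True

Answer: True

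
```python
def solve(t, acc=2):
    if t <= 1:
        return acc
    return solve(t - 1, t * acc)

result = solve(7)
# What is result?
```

Accumulator trace (n, acc): (7, 2) -> (6, 14) -> (5, 84) -> (4, 420) -> (3, 1680) -> (2, 5040) -> (1, 10080) -> return 10080

Answer: 10080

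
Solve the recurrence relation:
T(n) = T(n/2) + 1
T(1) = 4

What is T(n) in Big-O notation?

Each step divides n by 2 and adds 1. After log_2(n) steps we reach T(1)=4. So T(n) = 1·log_2(n) + 4 = O(log n).

Answer: O(log n)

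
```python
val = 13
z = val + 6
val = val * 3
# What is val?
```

Trace:
`val = 13` → val = 13
`z = val + 6` → z = 19
`val = val * 3` → val = 39
So val = 39

Answer: 39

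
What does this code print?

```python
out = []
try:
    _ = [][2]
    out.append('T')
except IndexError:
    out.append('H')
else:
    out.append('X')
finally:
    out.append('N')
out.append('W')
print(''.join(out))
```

Execution trace: 'H' (except IndexError) → 'N' (finally) → 'W' (after the try/except). Output: HNW

Answer: HNW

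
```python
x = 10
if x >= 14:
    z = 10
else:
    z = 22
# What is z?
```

Trace:
`x = 10` → x = 10
`if x >= 14: ...` → x >= 14 is False, take else branch → z = 22
So z = 22

Answer: 22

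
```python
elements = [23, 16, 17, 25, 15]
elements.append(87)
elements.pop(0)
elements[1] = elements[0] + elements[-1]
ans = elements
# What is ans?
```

Trace:
`elements = [23, 16, 17, 25, 15]` → elements = [23, 16, 17, 25, 15]
`elements.append(87)` → elements = [23, 16, 17, 25, 15, 87]
`elements.pop(0)` → elements = [16, 17, 25, 15, 87]
`elements[1] = elements[0] + elements[-1]` → elements = [16, 103, 25, 15, 87]
`ans = elements` → ans = [16, 103, 25, 15, 87]
So ans = [16, 103, 25, 15, 87]

Answer: [16, 103, 25, 15, 87]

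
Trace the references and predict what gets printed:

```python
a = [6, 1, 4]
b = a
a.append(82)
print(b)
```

Key concept: basic list aliasing.
Step by step:
`a = [6, 1, 4]` → a = [6, 1, 4]
`b = a` → b = [6, 1, 4] (same object as a)
`a.append(82)` → a = [6, 1, 4, 82] (same object as b); b = [6, 1, 4, 82] (same object as a)
`print(b)` → prints [6, 1, 4, 82]

Answer: [6, 1, 4, 82]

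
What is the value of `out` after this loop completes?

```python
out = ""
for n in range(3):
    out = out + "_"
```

Repeat '_' 3 times
`out` takes the values: "" → "_" → "__" → "___"

Answer: "___"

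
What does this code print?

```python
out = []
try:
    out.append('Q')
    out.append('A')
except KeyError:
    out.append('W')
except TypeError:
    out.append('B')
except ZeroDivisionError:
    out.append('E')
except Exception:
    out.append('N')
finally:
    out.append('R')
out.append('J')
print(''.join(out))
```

Execution trace: 'Q' (try body) → 'A' (try body, no exception) → 'R' (finally) → 'J' (after the try/except). Output: QARJ

Answer: QARJ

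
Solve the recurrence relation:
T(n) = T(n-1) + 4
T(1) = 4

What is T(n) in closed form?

Unrolling: T(n) = T(1) + 4·(n-1) = 4 + 4(n-1) = 4n.

Answer: T(n) = 4n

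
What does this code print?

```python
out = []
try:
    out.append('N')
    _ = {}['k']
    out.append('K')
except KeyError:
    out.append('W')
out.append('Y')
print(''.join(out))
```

Execution trace: 'N' (try body) → 'W' (except KeyError) → 'Y' (after the try/except). Output: NWY

Answer: NWY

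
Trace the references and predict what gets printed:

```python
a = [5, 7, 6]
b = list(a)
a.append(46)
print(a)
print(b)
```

Key concept: list() constructor creates copy.
Step by step:
`a = [5, 7, 6]` → a = [5, 7, 6]
`b = list(a)` → b = [5, 7, 6]
`a.append(46)` → a = [5, 7, 6, 46]
`print(a)` → prints [5, 7, 6, 46]
`print(b)` → prints [5, 7, 6]

Answer:
[5, 7, 6, 46]
[5, 7, 6]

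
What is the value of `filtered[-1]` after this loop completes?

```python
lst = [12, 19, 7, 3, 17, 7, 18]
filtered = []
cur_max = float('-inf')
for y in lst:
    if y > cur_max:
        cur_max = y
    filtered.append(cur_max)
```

Running max ends at 19
`filtered` takes the values: [] → [12] → [12, 19] → [12, 19, 19] → [12, 19, 19, 19] → [12, 19, 19, 19, 19] → [12, 19, 19, 19, 19, 19] → [12, 19, 19, 19, 19, 19, 19]
So `filtered[-1]` = 19

Answer: 19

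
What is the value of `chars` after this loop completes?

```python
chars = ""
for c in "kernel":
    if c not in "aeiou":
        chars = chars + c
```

Remove vowels from 'kernel'
`chars` takes the values: "" → "k" → "kr" → "krn" → "krnl"

Answer: "krnl"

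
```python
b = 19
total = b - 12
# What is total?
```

Trace:
`b = 19` → b = 19
`total = b - 12` → total = 7
So total = 7

Answer: 7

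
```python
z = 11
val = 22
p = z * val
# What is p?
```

Trace:
`z = 11` → z = 11
`val = 22` → val = 22
`p = z * val` → p = 242
So p = 242

Answer: 242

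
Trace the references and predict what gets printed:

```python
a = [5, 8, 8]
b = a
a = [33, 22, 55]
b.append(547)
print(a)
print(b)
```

Key concept: rebinding vs mutation: a is rebound to a new list, b still points at the original.
Step by step:
`a = [5, 8, 8]` → a = [5, 8, 8]
`b = a` → b = [5, 8, 8] (same object as a)
`a = [33, 22, 55]` → a = [33, 22, 55]
`b.append(547)` → b = [5, 8, 8, 547]
`print(a)` → prints [33, 22, 55]
`print(b)` → prints [5, 8, 8, 547]

Answer:
[33, 22, 55]
[5, 8, 8, 547]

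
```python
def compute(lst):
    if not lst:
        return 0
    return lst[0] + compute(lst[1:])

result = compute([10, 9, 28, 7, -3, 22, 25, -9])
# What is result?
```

10 + 9 + 28 + 7 + (-3) + 22 + 25 + (-9) + 0 = 89

Answer: 89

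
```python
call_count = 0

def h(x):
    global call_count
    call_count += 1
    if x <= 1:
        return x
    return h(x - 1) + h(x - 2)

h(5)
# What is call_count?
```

Calls(x) = 1 + Calls(x-1) + Calls(x-2); Calls(0)=Calls(1)=1. For x=5 this gives 15.

Answer: 15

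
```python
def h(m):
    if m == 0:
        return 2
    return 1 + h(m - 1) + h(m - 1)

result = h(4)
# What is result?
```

h(m) = 1 + 2·h(m-1), h(0)=2. Closed form: (2+1)·2^4 - 1 = 47.

Answer: 47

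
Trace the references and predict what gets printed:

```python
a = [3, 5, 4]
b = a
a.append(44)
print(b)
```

Key concept: basic list aliasing.
Step by step:
`a = [3, 5, 4]` → a = [3, 5, 4]
`b = a` → b = [3, 5, 4] (same object as a)
`a.append(44)` → a = [3, 5, 4, 44] (same object as b); b = [3, 5, 4, 44] (same object as a)
`print(b)` → prints [3, 5, 4, 44]

Answer: [3, 5, 4, 44]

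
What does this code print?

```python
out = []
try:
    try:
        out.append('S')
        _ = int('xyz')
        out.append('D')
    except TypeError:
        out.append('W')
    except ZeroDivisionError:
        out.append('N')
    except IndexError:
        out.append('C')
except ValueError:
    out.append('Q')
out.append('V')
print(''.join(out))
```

Execution trace: 'S' (try body) → 'Q' (outer except ValueError) → 'V' (after the try/except). Output: SQV

Answer: SQV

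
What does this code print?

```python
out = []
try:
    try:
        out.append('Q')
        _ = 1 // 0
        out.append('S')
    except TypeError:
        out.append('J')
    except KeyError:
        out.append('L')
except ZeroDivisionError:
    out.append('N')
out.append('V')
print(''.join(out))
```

Execution trace: 'Q' (try body) → 'N' (outer except ZeroDivisionError) → 'V' (after the try/except). Output: QNV

Answer: QNV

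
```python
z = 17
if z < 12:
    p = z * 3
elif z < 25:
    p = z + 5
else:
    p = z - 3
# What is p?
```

Trace:
`z = 17` → z = 17
`if z < 12: ...` → z < 12 is False, z < 25 is True → p = 22
So p = 22

Answer: 22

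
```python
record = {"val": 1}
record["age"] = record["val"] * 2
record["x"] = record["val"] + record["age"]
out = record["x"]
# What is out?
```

Trace:
`record = {"val": 1}` → record = {'val': 1}
`record["age"] = record["val"] * 2` → record = {'val': 1, 'age': 2}
`record["x"] = record["val"] + record["age"]` → record = {'val': 1, 'age': 2, 'x': 3}
`out = record["x"]` → out = 3
So out = 3

Answer: 3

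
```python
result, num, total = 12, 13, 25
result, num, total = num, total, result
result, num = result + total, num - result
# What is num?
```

Trace:
`result, num, total = 12, 13, 25` → result = 12; num = 13; total = 25
`result, num, total = num, total, result` → result = 13; num = 25; total = 12
`result, num = result + total, num - result` → result = 25; num = 12
So num = 12

Answer: 12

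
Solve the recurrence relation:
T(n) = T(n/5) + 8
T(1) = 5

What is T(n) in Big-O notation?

Each step divides n by 5 and adds 8. After log_5(n) steps we reach T(1)=5. So T(n) = 8·log_5(n) + 5 = O(log n).

Answer: O(log n)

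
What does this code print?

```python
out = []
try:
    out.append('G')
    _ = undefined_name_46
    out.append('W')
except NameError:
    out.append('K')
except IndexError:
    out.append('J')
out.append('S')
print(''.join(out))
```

Execution trace: 'G' (try body) → 'K' (except NameError) → 'S' (after the try/except). Output: GKS

Answer: GKS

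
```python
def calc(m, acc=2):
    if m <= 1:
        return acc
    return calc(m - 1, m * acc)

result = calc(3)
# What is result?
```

Accumulator trace (n, acc): (3, 2) -> (2, 6) -> (1, 12) -> return 12

Answer: 12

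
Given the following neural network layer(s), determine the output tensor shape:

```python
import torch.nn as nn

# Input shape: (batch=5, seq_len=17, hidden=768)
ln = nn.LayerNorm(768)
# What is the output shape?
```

Input: (5, 17, 768) -> Output: (5, 17, 768)

Answer: (5, 17, 768)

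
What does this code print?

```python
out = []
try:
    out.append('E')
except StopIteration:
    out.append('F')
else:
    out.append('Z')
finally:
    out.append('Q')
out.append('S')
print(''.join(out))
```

Execution trace: 'E' (try body, no exception) → 'Z' (else) → 'Q' (finally) → 'S' (after the try/except). Output: EZQS

Answer: EZQS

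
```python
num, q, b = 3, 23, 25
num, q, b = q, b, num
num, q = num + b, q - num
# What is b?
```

Trace:
`num, q, b = 3, 23, 25` → num = 3; q = 23; b = 25
`num, q, b = q, b, num` → num = 23; q = 25; b = 3
`num, q = num + b, q - num` → num = 26; q = 2
So b = 3

Answer: 3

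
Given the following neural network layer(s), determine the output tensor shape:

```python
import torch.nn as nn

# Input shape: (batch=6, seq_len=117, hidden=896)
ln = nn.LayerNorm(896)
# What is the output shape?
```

Input: (6, 117, 896) -> Output: (6, 117, 896)

Answer: (6, 117, 896)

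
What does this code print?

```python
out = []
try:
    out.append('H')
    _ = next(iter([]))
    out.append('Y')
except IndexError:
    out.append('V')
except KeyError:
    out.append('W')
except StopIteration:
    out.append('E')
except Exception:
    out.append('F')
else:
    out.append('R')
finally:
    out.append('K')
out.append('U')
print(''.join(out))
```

Execution trace: 'H' (try body) → 'E' (except StopIteration) → 'K' (finally) → 'U' (after the try/except). Output: HEKU

Answer: HEKU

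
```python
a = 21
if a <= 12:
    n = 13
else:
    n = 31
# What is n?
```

Trace:
`a = 21` → a = 21
`if a <= 12: ...` → a <= 12 is False, take else branch → n = 31
So n = 31

Answer: 31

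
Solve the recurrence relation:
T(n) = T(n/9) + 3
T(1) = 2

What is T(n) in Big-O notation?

Each step divides n by 9 and adds 3. After log_9(n) steps we reach T(1)=2. So T(n) = 3·log_9(n) + 2 = O(log n).

Answer: O(log n)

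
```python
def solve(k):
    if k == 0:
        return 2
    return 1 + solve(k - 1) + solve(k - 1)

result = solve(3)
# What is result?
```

solve(k) = 1 + 2·solve(k-1), solve(0)=2. Closed form: (2+1)·2^3 - 1 = 23.

Answer: 23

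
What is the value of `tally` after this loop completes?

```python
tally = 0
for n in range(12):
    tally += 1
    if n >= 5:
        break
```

Loop breaks when n reaches 5, tally is 6
`tally` takes the values: 0 → 1 → 2 → 3 → 4 → 5 → 6

Answer: 6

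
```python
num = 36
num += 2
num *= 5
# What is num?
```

Trace:
`num = 36` → num = 36
`num += 2` → num = 38
`num *= 5` → num = 190
So num = 190

Answer: 190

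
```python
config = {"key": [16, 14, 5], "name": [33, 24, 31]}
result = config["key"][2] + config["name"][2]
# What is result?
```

Trace:
`config = {"key": [16, 14, 5], "name": [33, 24, 31]}` → config = {'key': [16, 14, 5], 'name': [33, 24, 31]}
`result = config["key"][2] + config["name"][2]` → result = 36
So result = 36

Answer: 36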